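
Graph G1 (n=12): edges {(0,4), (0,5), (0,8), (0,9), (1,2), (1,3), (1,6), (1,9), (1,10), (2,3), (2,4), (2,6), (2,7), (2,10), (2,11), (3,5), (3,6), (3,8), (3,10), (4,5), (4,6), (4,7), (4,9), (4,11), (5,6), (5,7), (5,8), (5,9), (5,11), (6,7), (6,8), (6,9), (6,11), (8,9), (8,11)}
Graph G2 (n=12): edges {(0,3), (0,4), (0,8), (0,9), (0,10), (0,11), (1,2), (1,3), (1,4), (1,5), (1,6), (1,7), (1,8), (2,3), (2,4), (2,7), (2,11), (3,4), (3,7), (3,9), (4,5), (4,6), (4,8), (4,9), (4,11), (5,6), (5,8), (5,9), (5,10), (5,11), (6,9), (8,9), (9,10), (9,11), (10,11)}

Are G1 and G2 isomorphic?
Yes, isomorphic

The graphs are isomorphic.
One valid mapping φ: V(G1) → V(G2): 0→10, 1→2, 2→1, 3→3, 4→5, 5→9, 6→4, 7→6, 8→0, 9→11, 10→7, 11→8

Verify φ preserves adjacency — for each edge of G1, its image is an edge of G2:
  (0,4) → (φ(0),φ(4)) = (5,10) ∈ E(G2) ✓
  (0,5) → (φ(0),φ(5)) = (9,10) ∈ E(G2) ✓
  (0,8) → (φ(0),φ(8)) = (0,10) ∈ E(G2) ✓
  (0,9) → (φ(0),φ(9)) = (10,11) ∈ E(G2) ✓
  (1,2) → (φ(1),φ(2)) = (1,2) ∈ E(G2) ✓
  (1,3) → (φ(1),φ(3)) = (2,3) ∈ E(G2) ✓
  (1,6) → (φ(1),φ(6)) = (2,4) ∈ E(G2) ✓
  (1,9) → (φ(1),φ(9)) = (2,11) ∈ E(G2) ✓
  (1,10) → (φ(1),φ(10)) = (2,7) ∈ E(G2) ✓
  (2,3) → (φ(2),φ(3)) = (1,3) ∈ E(G2) ✓
  (2,4) → (φ(2),φ(4)) = (1,5) ∈ E(G2) ✓
  (2,6) → (φ(2),φ(6)) = (1,4) ∈ E(G2) ✓
  (2,7) → (φ(2),φ(7)) = (1,6) ∈ E(G2) ✓
  (2,10) → (φ(2),φ(10)) = (1,7) ∈ E(G2) ✓
  (2,11) → (φ(2),φ(11)) = (1,8) ∈ E(G2) ✓
  (3,5) → (φ(3),φ(5)) = (3,9) ∈ E(G2) ✓
  (3,6) → (φ(3),φ(6)) = (3,4) ∈ E(G2) ✓
  (3,8) → (φ(3),φ(8)) = (0,3) ∈ E(G2) ✓
  (3,10) → (φ(3),φ(10)) = (3,7) ∈ E(G2) ✓
  (4,5) → (φ(4),φ(5)) = (5,9) ∈ E(G2) ✓
  (4,6) → (φ(4),φ(6)) = (4,5) ∈ E(G2) ✓
  (4,7) → (φ(4),φ(7)) = (5,6) ∈ E(G2) ✓
  (4,9) → (φ(4),φ(9)) = (5,11) ∈ E(G2) ✓
  (4,11) → (φ(4),φ(11)) = (5,8) ∈ E(G2) ✓
  (5,6) → (φ(5),φ(6)) = (4,9) ∈ E(G2) ✓
  (5,7) → (φ(5),φ(7)) = (6,9) ∈ E(G2) ✓
  (5,8) → (φ(5),φ(8)) = (0,9) ∈ E(G2) ✓
  (5,9) → (φ(5),φ(9)) = (9,11) ∈ E(G2) ✓
  (5,11) → (φ(5),φ(11)) = (8,9) ∈ E(G2) ✓
  (6,7) → (φ(6),φ(7)) = (4,6) ∈ E(G2) ✓
  (6,8) → (φ(6),φ(8)) = (0,4) ∈ E(G2) ✓
  (6,9) → (φ(6),φ(9)) = (4,11) ∈ E(G2) ✓
  (6,11) → (φ(6),φ(11)) = (4,8) ∈ E(G2) ✓
  (8,9) → (φ(8),φ(9)) = (0,11) ∈ E(G2) ✓
  (8,11) → (φ(8),φ(11)) = (0,8) ∈ E(G2) ✓
All 35 edges of G1 map to edges of G2, and |E(G1)| = |E(G2)| = 35, so φ is a bijection on edges as well as vertices. Hence G1 ≅ G2.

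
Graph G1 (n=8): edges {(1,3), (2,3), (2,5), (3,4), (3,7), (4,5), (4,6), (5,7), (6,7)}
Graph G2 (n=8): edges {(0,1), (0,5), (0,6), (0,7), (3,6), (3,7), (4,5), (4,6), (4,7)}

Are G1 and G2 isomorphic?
Yes, isomorphic

The graphs are isomorphic.
One valid mapping φ: V(G1) → V(G2): 0→2, 1→1, 2→5, 3→0, 4→6, 5→4, 6→3, 7→7

Verify φ preserves adjacency — for each edge of G1, its image is an edge of G2:
  (1,3) → (φ(1),φ(3)) = (0,1) ∈ E(G2) ✓
  (2,3) → (φ(2),φ(3)) = (0,5) ∈ E(G2) ✓
  (2,5) → (φ(2),φ(5)) = (4,5) ∈ E(G2) ✓
  (3,4) → (φ(3),φ(4)) = (0,6) ∈ E(G2) ✓
  (3,7) → (φ(3),φ(7)) = (0,7) ∈ E(G2) ✓
  (4,5) → (φ(4),φ(5)) = (4,6) ∈ E(G2) ✓
  (4,6) → (φ(4),φ(6)) = (3,6) ∈ E(G2) ✓
  (5,7) → (φ(5),φ(7)) = (4,7) ∈ E(G2) ✓
  (6,7) → (φ(6),φ(7)) = (3,7) ∈ E(G2) ✓
All 9 edges of G1 map to edges of G2, and |E(G1)| = |E(G2)| = 9, so φ is a bijection on edges as well as vertices. Hence G1 ≅ G2.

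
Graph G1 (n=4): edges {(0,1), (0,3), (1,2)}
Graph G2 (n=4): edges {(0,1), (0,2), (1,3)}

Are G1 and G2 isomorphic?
Yes, isomorphic

The graphs are isomorphic.
One valid mapping φ: V(G1) → V(G2): 0→1, 1→0, 2→2, 3→3

Verify φ preserves adjacency — for each edge of G1, its image is an edge of G2:
  (0,1) → (φ(0),φ(1)) = (0,1) ∈ E(G2) ✓
  (0,3) → (φ(0),φ(3)) = (1,3) ∈ E(G2) ✓
  (1,2) → (φ(1),φ(2)) = (0,2) ∈ E(G2) ✓
All 3 edges of G1 map to edges of G2, and |E(G1)| = |E(G2)| = 3, so φ is a bijection on edges as well as vertices. Hence G1 ≅ G2.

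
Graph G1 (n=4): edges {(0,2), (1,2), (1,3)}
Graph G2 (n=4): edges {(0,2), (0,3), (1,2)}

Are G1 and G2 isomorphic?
Yes, isomorphic

The graphs are isomorphic.
One valid mapping φ: V(G1) → V(G2): 0→3, 1→2, 2→0, 3→1

Verify φ preserves adjacency — for each edge of G1, its image is an edge of G2:
  (0,2) → (φ(0),φ(2)) = (0,3) ∈ E(G2) ✓
  (1,2) → (φ(1),φ(2)) = (0,2) ∈ E(G2) ✓
  (1,3) → (φ(1),φ(3)) = (1,2) ∈ E(G2) ✓
All 3 edges of G1 map to edges of G2, and |E(G1)| = |E(G2)| = 3, so φ is a bijection on edges as well as vertices. Hence G1 ≅ G2.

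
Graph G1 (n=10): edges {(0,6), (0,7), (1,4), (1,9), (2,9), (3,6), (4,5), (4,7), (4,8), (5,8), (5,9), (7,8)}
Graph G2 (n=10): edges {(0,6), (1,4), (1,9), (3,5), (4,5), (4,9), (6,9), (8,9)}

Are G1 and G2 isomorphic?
No, not isomorphic

The graphs are NOT isomorphic.

Connected components of G1: 1 component(s) with vertex sets [[0, 1, 2, 3, 4, 5, 6, 7, 8, 9]], sizes [10].
Connected components of G2: 3 component(s) with vertex sets [[2], [7], [0, 1, 3, 4, 5, 6, 8, 9]], sizes [1, 1, 8].
The number of connected components (and the multiset of component sizes) is an isomorphism invariant — an isomorphism maps each component of G1 bijectively onto a component of G2. Since G1 has 1 component(s) and G2 has 3, they cannot be isomorphic.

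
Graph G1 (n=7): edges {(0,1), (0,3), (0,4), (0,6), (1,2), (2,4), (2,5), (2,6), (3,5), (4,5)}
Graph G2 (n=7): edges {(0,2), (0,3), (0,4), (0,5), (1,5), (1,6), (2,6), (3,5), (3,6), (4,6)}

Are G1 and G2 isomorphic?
Yes, isomorphic

The graphs are isomorphic.
One valid mapping φ: V(G1) → V(G2): 0→6, 1→4, 2→0, 3→1, 4→3, 5→5, 6→2

Verify φ preserves adjacency — for each edge of G1, its image is an edge of G2:
  (0,1) → (φ(0),φ(1)) = (4,6) ∈ E(G2) ✓
  (0,3) → (φ(0),φ(3)) = (1,6) ∈ E(G2) ✓
  (0,4) → (φ(0),φ(4)) = (3,6) ∈ E(G2) ✓
  (0,6) → (φ(0),φ(6)) = (2,6) ∈ E(G2) ✓
  (1,2) → (φ(1),φ(2)) = (0,4) ∈ E(G2) ✓
  (2,4) → (φ(2),φ(4)) = (0,3) ∈ E(G2) ✓
  (2,5) → (φ(2),φ(5)) = (0,5) ∈ E(G2) ✓
  (2,6) → (φ(2),φ(6)) = (0,2) ∈ E(G2) ✓
  (3,5) → (φ(3),φ(5)) = (1,5) ∈ E(G2) ✓
  (4,5) → (φ(4),φ(5)) = (3,5) ∈ E(G2) ✓
All 10 edges of G1 map to edges of G2, and |E(G1)| = |E(G2)| = 10, so φ is a bijection on edges as well as vertices. Hence G1 ≅ G2.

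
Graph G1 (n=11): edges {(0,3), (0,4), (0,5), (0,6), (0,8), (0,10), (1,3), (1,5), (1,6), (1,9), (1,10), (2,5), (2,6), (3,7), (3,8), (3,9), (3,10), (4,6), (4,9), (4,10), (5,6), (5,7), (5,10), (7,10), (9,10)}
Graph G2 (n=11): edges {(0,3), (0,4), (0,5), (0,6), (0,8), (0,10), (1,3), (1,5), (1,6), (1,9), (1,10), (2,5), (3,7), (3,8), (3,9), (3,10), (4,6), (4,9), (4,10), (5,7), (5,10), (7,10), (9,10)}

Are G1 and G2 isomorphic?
No, not isomorphic

The graphs are NOT isomorphic.

Counting edges: G1 has 25 edge(s); G2 has 23 edge(s).
Edge count is an isomorphism invariant (a bijection on vertices induces a bijection on edges), so differing edge counts rule out isomorphism.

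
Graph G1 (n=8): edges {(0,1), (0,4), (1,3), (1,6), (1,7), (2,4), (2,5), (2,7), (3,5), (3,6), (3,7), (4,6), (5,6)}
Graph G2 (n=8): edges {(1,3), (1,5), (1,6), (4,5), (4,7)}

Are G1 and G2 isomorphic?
No, not isomorphic

The graphs are NOT isomorphic.

Connected components of G1: 1 component(s) with vertex sets [[0, 1, 2, 3, 4, 5, 6, 7]], sizes [8].
Connected components of G2: 3 component(s) with vertex sets [[0], [2], [1, 3, 4, 5, 6, 7]], sizes [1, 1, 6].
The number of connected components (and the multiset of component sizes) is an isomorphism invariant — an isomorphism maps each component of G1 bijectively onto a component of G2. Since G1 has 1 component(s) and G2 has 3, they cannot be isomorphic.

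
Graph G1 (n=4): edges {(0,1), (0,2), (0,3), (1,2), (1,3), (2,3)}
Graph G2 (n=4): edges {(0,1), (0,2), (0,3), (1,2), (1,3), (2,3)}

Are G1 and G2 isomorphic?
Yes, isomorphic

The graphs are isomorphic.
One valid mapping φ: V(G1) → V(G2): 0→2, 1→0, 2→1, 3→3

Verify φ preserves adjacency — for each edge of G1, its image is an edge of G2:
  (0,1) → (φ(0),φ(1)) = (0,2) ∈ E(G2) ✓
  (0,2) → (φ(0),φ(2)) = (1,2) ∈ E(G2) ✓
  (0,3) → (φ(0),φ(3)) = (2,3) ∈ E(G2) ✓
  (1,2) → (φ(1),φ(2)) = (0,1) ∈ E(G2) ✓
  (1,3) → (φ(1),φ(3)) = (0,3) ∈ E(G2) ✓
  (2,3) → (φ(2),φ(3)) = (1,3) ∈ E(G2) ✓
All 6 edges of G1 map to edges of G2, and |E(G1)| = |E(G2)| = 6, so φ is a bijection on edges as well as vertices. Hence G1 ≅ G2.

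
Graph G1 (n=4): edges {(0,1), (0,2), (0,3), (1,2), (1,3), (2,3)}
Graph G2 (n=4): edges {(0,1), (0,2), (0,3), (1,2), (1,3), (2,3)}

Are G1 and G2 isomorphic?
Yes, isomorphic

The graphs are isomorphic.
One valid mapping φ: V(G1) → V(G2): 0→3, 1→0, 2→1, 3→2

Verify φ preserves adjacency — for each edge of G1, its image is an edge of G2:
  (0,1) → (φ(0),φ(1)) = (0,3) ∈ E(G2) ✓
  (0,2) → (φ(0),φ(2)) = (1,3) ∈ E(G2) ✓
  (0,3) → (φ(0),φ(3)) = (2,3) ∈ E(G2) ✓
  (1,2) → (φ(1),φ(2)) = (0,1) ∈ E(G2) ✓
  (1,3) → (φ(1),φ(3)) = (0,2) ∈ E(G2) ✓
  (2,3) → (φ(2),φ(3)) = (1,2) ∈ E(G2) ✓
All 6 edges of G1 map to edges of G2, and |E(G1)| = |E(G2)| = 6, so φ is a bijection on edges as well as vertices. Hence G1 ≅ G2.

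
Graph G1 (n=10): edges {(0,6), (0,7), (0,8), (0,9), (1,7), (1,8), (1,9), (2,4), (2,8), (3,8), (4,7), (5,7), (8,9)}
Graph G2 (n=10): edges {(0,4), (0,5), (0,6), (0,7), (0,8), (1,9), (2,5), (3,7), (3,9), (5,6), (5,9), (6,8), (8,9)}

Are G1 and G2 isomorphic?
Yes, isomorphic

The graphs are isomorphic.
One valid mapping φ: V(G1) → V(G2): 0→5, 1→8, 2→7, 3→4, 4→3, 5→1, 6→2, 7→9, 8→0, 9→6

Verify φ preserves adjacency — for each edge of G1, its image is an edge of G2:
  (0,6) → (φ(0),φ(6)) = (2,5) ∈ E(G2) ✓
  (0,7) → (φ(0),φ(7)) = (5,9) ∈ E(G2) ✓
  (0,8) → (φ(0),φ(8)) = (0,5) ∈ E(G2) ✓
  (0,9) → (φ(0),φ(9)) = (5,6) ∈ E(G2) ✓
  (1,7) → (φ(1),φ(7)) = (8,9) ∈ E(G2) ✓
  (1,8) → (φ(1),φ(8)) = (0,8) ∈ E(G2) ✓
  (1,9) → (φ(1),φ(9)) = (6,8) ∈ E(G2) ✓
  (2,4) → (φ(2),φ(4)) = (3,7) ∈ E(G2) ✓
  (2,8) → (φ(2),φ(8)) = (0,7) ∈ E(G2) ✓
  (3,8) → (φ(3),φ(8)) = (0,4) ∈ E(G2) ✓
  (4,7) → (φ(4),φ(7)) = (3,9) ∈ E(G2) ✓
  (5,7) → (φ(5),φ(7)) = (1,9) ∈ E(G2) ✓
  (8,9) → (φ(8),φ(9)) = (0,6) ∈ E(G2) ✓
All 13 edges of G1 map to edges of G2, and |E(G1)| = |E(G2)| = 13, so φ is a bijection on edges as well as vertices. Hence G1 ≅ G2.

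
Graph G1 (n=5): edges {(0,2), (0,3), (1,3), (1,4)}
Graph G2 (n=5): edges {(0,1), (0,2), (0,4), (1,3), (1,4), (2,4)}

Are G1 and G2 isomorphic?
No, not isomorphic

The graphs are NOT isomorphic.

Degrees in G1: deg(0)=2, deg(1)=2, deg(2)=1, deg(3)=2, deg(4)=1.
Sorted degree sequence of G1: [2, 2, 2, 1, 1].
Degrees in G2: deg(0)=3, deg(1)=3, deg(2)=2, deg(3)=1, deg(4)=3.
Sorted degree sequence of G2: [3, 3, 3, 2, 1].
The (sorted) degree sequence is an isomorphism invariant, so since G1 and G2 have different degree sequences they cannot be isomorphic.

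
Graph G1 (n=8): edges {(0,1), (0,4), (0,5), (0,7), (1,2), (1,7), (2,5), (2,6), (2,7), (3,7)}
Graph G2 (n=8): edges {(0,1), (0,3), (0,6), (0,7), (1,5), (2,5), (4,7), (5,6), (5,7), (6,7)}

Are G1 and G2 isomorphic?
Yes, isomorphic

The graphs are isomorphic.
One valid mapping φ: V(G1) → V(G2): 0→5, 1→6, 2→0, 3→4, 4→2, 5→1, 6→3, 7→7

Verify φ preserves adjacency — for each edge of G1, its image is an edge of G2:
  (0,1) → (φ(0),φ(1)) = (5,6) ∈ E(G2) ✓
  (0,4) → (φ(0),φ(4)) = (2,5) ∈ E(G2) ✓
  (0,5) → (φ(0),φ(5)) = (1,5) ∈ E(G2) ✓
  (0,7) → (φ(0),φ(7)) = (5,7) ∈ E(G2) ✓
  (1,2) → (φ(1),φ(2)) = (0,6) ∈ E(G2) ✓
  (1,7) → (φ(1),φ(7)) = (6,7) ∈ E(G2) ✓
  (2,5) → (φ(2),φ(5)) = (0,1) ∈ E(G2) ✓
  (2,6) → (φ(2),φ(6)) = (0,3) ∈ E(G2) ✓
  (2,7) → (φ(2),φ(7)) = (0,7) ∈ E(G2) ✓
  (3,7) → (φ(3),φ(7)) = (4,7) ∈ E(G2) ✓
All 10 edges of G1 map to edges of G2, and |E(G1)| = |E(G2)| = 10, so φ is a bijection on edges as well as vertices. Hence G1 ≅ G2.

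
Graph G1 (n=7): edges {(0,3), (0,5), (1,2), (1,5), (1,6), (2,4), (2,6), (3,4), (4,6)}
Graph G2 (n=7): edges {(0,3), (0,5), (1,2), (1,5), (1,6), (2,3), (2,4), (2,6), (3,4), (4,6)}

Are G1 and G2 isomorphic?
No, not isomorphic

The graphs are NOT isomorphic.

Counting edges: G1 has 9 edge(s); G2 has 10 edge(s).
Edge count is an isomorphism invariant (a bijection on vertices induces a bijection on edges), so differing edge counts rule out isomorphism.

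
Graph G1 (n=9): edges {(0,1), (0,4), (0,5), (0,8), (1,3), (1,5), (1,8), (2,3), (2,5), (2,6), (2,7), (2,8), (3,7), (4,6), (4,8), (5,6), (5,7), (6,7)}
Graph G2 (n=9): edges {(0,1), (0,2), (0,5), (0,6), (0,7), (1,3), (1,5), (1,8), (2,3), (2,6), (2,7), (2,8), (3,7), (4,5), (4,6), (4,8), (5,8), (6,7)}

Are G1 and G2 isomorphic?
Yes, isomorphic

The graphs are isomorphic.
One valid mapping φ: V(G1) → V(G2): 0→5, 1→1, 2→2, 3→3, 4→4, 5→0, 6→6, 7→7, 8→8

Verify φ preserves adjacency — for each edge of G1, its image is an edge of G2:
  (0,1) → (φ(0),φ(1)) = (1,5) ∈ E(G2) ✓
  (0,4) → (φ(0),φ(4)) = (4,5) ∈ E(G2) ✓
  (0,5) → (φ(0),φ(5)) = (0,5) ∈ E(G2) ✓
  (0,8) → (φ(0),φ(8)) = (5,8) ∈ E(G2) ✓
  (1,3) → (φ(1),φ(3)) = (1,3) ∈ E(G2) ✓
  (1,5) → (φ(1),φ(5)) = (0,1) ∈ E(G2) ✓
  (1,8) → (φ(1),φ(8)) = (1,8) ∈ E(G2) ✓
  (2,3) → (φ(2),φ(3)) = (2,3) ∈ E(G2) ✓
  (2,5) → (φ(2),φ(5)) = (0,2) ∈ E(G2) ✓
  (2,6) → (φ(2),φ(6)) = (2,6) ∈ E(G2) ✓
  (2,7) → (φ(2),φ(7)) = (2,7) ∈ E(G2) ✓
  (2,8) → (φ(2),φ(8)) = (2,8) ∈ E(G2) ✓
  (3,7) → (φ(3),φ(7)) = (3,7) ∈ E(G2) ✓
  (4,6) → (φ(4),φ(6)) = (4,6) ∈ E(G2) ✓
  (4,8) → (φ(4),φ(8)) = (4,8) ∈ E(G2) ✓
  (5,6) → (φ(5),φ(6)) = (0,6) ∈ E(G2) ✓
  (5,7) → (φ(5),φ(7)) = (0,7) ∈ E(G2) ✓
  (6,7) → (φ(6),φ(7)) = (6,7) ∈ E(G2) ✓
All 18 edges of G1 map to edges of G2, and |E(G1)| = |E(G2)| = 18, so φ is a bijection on edges as well as vertices. Hence G1 ≅ G2.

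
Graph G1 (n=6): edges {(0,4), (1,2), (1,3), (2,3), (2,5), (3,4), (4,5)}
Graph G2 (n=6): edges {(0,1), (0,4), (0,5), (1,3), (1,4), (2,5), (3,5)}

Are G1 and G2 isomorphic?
Yes, isomorphic

The graphs are isomorphic.
One valid mapping φ: V(G1) → V(G2): 0→2, 1→4, 2→1, 3→0, 4→5, 5→3

Verify φ preserves adjacency — for each edge of G1, its image is an edge of G2:
  (0,4) → (φ(0),φ(4)) = (2,5) ∈ E(G2) ✓
  (1,2) → (φ(1),φ(2)) = (1,4) ∈ E(G2) ✓
  (1,3) → (φ(1),φ(3)) = (0,4) ∈ E(G2) ✓
  (2,3) → (φ(2),φ(3)) = (0,1) ∈ E(G2) ✓
  (2,5) → (φ(2),φ(5)) = (1,3) ∈ E(G2) ✓
  (3,4) → (φ(3),φ(4)) = (0,5) ∈ E(G2) ✓
  (4,5) → (φ(4),φ(5)) = (3,5) ∈ E(G2) ✓
All 7 edges of G1 map to edges of G2, and |E(G1)| = |E(G2)| = 7, so φ is a bijection on edges as well as vertices. Hence G1 ≅ G2.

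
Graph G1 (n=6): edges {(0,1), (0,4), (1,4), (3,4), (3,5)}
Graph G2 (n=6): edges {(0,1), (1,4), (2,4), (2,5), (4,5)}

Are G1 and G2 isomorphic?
Yes, isomorphic

The graphs are isomorphic.
One valid mapping φ: V(G1) → V(G2): 0→5, 1→2, 2→3, 3→1, 4→4, 5→0

Verify φ preserves adjacency — for each edge of G1, its image is an edge of G2:
  (0,1) → (φ(0),φ(1)) = (2,5) ∈ E(G2) ✓
  (0,4) → (φ(0),φ(4)) = (4,5) ∈ E(G2) ✓
  (1,4) → (φ(1),φ(4)) = (2,4) ∈ E(G2) ✓
  (3,4) → (φ(3),φ(4)) = (1,4) ∈ E(G2) ✓
  (3,5) → (φ(3),φ(5)) = (0,1) ∈ E(G2) ✓
All 5 edges of G1 map to edges of G2, and |E(G1)| = |E(G2)| = 5, so φ is a bijection on edges as well as vertices. Hence G1 ≅ G2.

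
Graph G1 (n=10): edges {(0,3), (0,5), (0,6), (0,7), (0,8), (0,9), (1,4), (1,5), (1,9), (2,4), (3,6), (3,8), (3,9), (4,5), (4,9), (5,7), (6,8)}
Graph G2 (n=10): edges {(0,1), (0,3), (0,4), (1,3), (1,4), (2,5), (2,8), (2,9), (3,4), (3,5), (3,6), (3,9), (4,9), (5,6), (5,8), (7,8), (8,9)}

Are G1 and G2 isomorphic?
Yes, isomorphic

The graphs are isomorphic.
One valid mapping φ: V(G1) → V(G2): 0→3, 1→2, 2→7, 3→4, 4→8, 5→5, 6→1, 7→6, 8→0, 9→9

Verify φ preserves adjacency — for each edge of G1, its image is an edge of G2:
  (0,3) → (φ(0),φ(3)) = (3,4) ∈ E(G2) ✓
  (0,5) → (φ(0),φ(5)) = (3,5) ∈ E(G2) ✓
  (0,6) → (φ(0),φ(6)) = (1,3) ∈ E(G2) ✓
  (0,7) → (φ(0),φ(7)) = (3,6) ∈ E(G2) ✓
  (0,8) → (φ(0),φ(8)) = (0,3) ∈ E(G2) ✓
  (0,9) → (φ(0),φ(9)) = (3,9) ∈ E(G2) ✓
  (1,4) → (φ(1),φ(4)) = (2,8) ∈ E(G2) ✓
  (1,5) → (φ(1),φ(5)) = (2,5) ∈ E(G2) ✓
  (1,9) → (φ(1),φ(9)) = (2,9) ∈ E(G2) ✓
  (2,4) → (φ(2),φ(4)) = (7,8) ∈ E(G2) ✓
  (3,6) → (φ(3),φ(6)) = (1,4) ∈ E(G2) ✓
  (3,8) → (φ(3),φ(8)) = (0,4) ∈ E(G2) ✓
  (3,9) → (φ(3),φ(9)) = (4,9) ∈ E(G2) ✓
  (4,5) → (φ(4),φ(5)) = (5,8) ∈ E(G2) ✓
  (4,9) → (φ(4),φ(9)) = (8,9) ∈ E(G2) ✓
  (5,7) → (φ(5),φ(7)) = (5,6) ∈ E(G2) ✓
  (6,8) → (φ(6),φ(8)) = (0,1) ∈ E(G2) ✓
All 17 edges of G1 map to edges of G2, and |E(G1)| = |E(G2)| = 17, so φ is a bijection on edges as well as vertices. Hence G1 ≅ G2.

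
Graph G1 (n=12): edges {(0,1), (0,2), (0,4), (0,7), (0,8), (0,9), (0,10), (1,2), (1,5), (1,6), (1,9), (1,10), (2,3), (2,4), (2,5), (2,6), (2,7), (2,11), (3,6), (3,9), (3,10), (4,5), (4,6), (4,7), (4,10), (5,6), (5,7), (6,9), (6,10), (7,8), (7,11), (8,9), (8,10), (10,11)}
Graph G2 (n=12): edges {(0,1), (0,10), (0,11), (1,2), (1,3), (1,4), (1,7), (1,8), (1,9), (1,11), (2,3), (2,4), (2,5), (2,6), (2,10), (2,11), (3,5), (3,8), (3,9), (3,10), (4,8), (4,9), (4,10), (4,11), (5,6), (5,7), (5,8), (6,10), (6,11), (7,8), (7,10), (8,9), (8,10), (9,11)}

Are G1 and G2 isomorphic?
Yes, isomorphic

The graphs are isomorphic.
One valid mapping φ: V(G1) → V(G2): 0→2, 1→3, 2→1, 3→7, 4→4, 5→9, 6→8, 7→11, 8→6, 9→5, 10→10, 11→0

Verify φ preserves adjacency — for each edge of G1, its image is an edge of G2:
  (0,1) → (φ(0),φ(1)) = (2,3) ∈ E(G2) ✓
  (0,2) → (φ(0),φ(2)) = (1,2) ∈ E(G2) ✓
  (0,4) → (φ(0),φ(4)) = (2,4) ∈ E(G2) ✓
  (0,7) → (φ(0),φ(7)) = (2,11) ∈ E(G2) ✓
  (0,8) → (φ(0),φ(8)) = (2,6) ∈ E(G2) ✓
  (0,9) → (φ(0),φ(9)) = (2,5) ∈ E(G2) ✓
  (0,10) → (φ(0),φ(10)) = (2,10) ∈ E(G2) ✓
  (1,2) → (φ(1),φ(2)) = (1,3) ∈ E(G2) ✓
  (1,5) → (φ(1),φ(5)) = (3,9) ∈ E(G2) ✓
  (1,6) → (φ(1),φ(6)) = (3,8) ∈ E(G2) ✓
  (1,9) → (φ(1),φ(9)) = (3,5) ∈ E(G2) ✓
  (1,10) → (φ(1),φ(10)) = (3,10) ∈ E(G2) ✓
  (2,3) → (φ(2),φ(3)) = (1,7) ∈ E(G2) ✓
  (2,4) → (φ(2),φ(4)) = (1,4) ∈ E(G2) ✓
  (2,5) → (φ(2),φ(5)) = (1,9) ∈ E(G2) ✓
  (2,6) → (φ(2),φ(6)) = (1,8) ∈ E(G2) ✓
  (2,7) → (φ(2),φ(7)) = (1,11) ∈ E(G2) ✓
  (2,11) → (φ(2),φ(11)) = (0,1) ∈ E(G2) ✓
  (3,6) → (φ(3),φ(6)) = (7,8) ∈ E(G2) ✓
  (3,9) → (φ(3),φ(9)) = (5,7) ∈ E(G2) ✓
  (3,10) → (φ(3),φ(10)) = (7,10) ∈ E(G2) ✓
  (4,5) → (φ(4),φ(5)) = (4,9) ∈ E(G2) ✓
  (4,6) → (φ(4),φ(6)) = (4,8) ∈ E(G2) ✓
  (4,7) → (φ(4),φ(7)) = (4,11) ∈ E(G2) ✓
  (4,10) → (φ(4),φ(10)) = (4,10) ∈ E(G2) ✓
  (5,6) → (φ(5),φ(6)) = (8,9) ∈ E(G2) ✓
  (5,7) → (φ(5),φ(7)) = (9,11) ∈ E(G2) ✓
  (6,9) → (φ(6),φ(9)) = (5,8) ∈ E(G2) ✓
  (6,10) → (φ(6),φ(10)) = (8,10) ∈ E(G2) ✓
  (7,8) → (φ(7),φ(8)) = (6,11) ∈ E(G2) ✓
  (7,11) → (φ(7),φ(11)) = (0,11) ∈ E(G2) ✓
  (8,9) → (φ(8),φ(9)) = (5,6) ∈ E(G2) ✓
  (8,10) → (φ(8),φ(10)) = (6,10) ∈ E(G2) ✓
  (10,11) → (φ(10),φ(11)) = (0,10) ∈ E(G2) ✓
All 34 edges of G1 map to edges of G2, and |E(G1)| = |E(G2)| = 34, so φ is a bijection on edges as well as vertices. Hence G1 ≅ G2.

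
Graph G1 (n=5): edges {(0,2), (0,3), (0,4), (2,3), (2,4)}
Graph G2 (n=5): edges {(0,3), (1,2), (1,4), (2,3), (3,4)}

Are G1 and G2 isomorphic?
No, not isomorphic

The graphs are NOT isomorphic.

Connected components of G1: 2 component(s) with vertex sets [[1], [0, 2, 3, 4]], sizes [1, 4].
Connected components of G2: 1 component(s) with vertex sets [[0, 1, 2, 3, 4]], sizes [5].
The number of connected components (and the multiset of component sizes) is an isomorphism invariant — an isomorphism maps each component of G1 bijectively onto a component of G2. Since G1 has 2 component(s) and G2 has 1, they cannot be isomorphic.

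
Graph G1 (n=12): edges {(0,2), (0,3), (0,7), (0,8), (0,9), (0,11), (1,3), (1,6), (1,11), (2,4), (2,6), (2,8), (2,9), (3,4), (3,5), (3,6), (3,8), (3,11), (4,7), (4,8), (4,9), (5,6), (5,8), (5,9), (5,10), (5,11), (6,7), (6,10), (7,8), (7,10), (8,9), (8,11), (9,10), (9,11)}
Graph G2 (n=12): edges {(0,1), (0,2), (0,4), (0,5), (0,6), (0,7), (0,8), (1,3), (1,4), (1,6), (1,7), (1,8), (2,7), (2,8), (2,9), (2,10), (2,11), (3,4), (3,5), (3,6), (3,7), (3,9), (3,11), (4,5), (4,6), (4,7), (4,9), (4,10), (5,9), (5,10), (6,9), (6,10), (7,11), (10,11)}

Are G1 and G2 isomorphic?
Yes, isomorphic

The graphs are isomorphic.
One valid mapping φ: V(G1) → V(G2): 0→6, 1→8, 2→9, 3→0, 4→5, 5→7, 6→2, 7→10, 8→4, 9→3, 10→11, 11→1

Verify φ preserves adjacency — for each edge of G1, its image is an edge of G2:
  (0,2) → (φ(0),φ(2)) = (6,9) ∈ E(G2) ✓
  (0,3) → (φ(0),φ(3)) = (0,6) ∈ E(G2) ✓
  (0,7) → (φ(0),φ(7)) = (6,10) ∈ E(G2) ✓
  (0,8) → (φ(0),φ(8)) = (4,6) ∈ E(G2) ✓
  (0,9) → (φ(0),φ(9)) = (3,6) ∈ E(G2) ✓
  (0,11) → (φ(0),φ(11)) = (1,6) ∈ E(G2) ✓
  (1,3) → (φ(1),φ(3)) = (0,8) ∈ E(G2) ✓
  (1,6) → (φ(1),φ(6)) = (2,8) ∈ E(G2) ✓
  (1,11) → (φ(1),φ(11)) = (1,8) ∈ E(G2) ✓
  (2,4) → (φ(2),φ(4)) = (5,9) ∈ E(G2) ✓
  (2,6) → (φ(2),φ(6)) = (2,9) ∈ E(G2) ✓
  (2,8) → (φ(2),φ(8)) = (4,9) ∈ E(G2) ✓
  (2,9) → (φ(2),φ(9)) = (3,9) ∈ E(G2) ✓
  (3,4) → (φ(3),φ(4)) = (0,5) ∈ E(G2) ✓
  (3,5) → (φ(3),φ(5)) = (0,7) ∈ E(G2) ✓
  (3,6) → (φ(3),φ(6)) = (0,2) ∈ E(G2) ✓
  (3,8) → (φ(3),φ(8)) = (0,4) ∈ E(G2) ✓
  (3,11) → (φ(3),φ(11)) = (0,1) ∈ E(G2) ✓
  (4,7) → (φ(4),φ(7)) = (5,10) ∈ E(G2) ✓
  (4,8) → (φ(4),φ(8)) = (4,5) ∈ E(G2) ✓
  (4,9) → (φ(4),φ(9)) = (3,5) ∈ E(G2) ✓
  (5,6) → (φ(5),φ(6)) = (2,7) ∈ E(G2) ✓
  (5,8) → (φ(5),φ(8)) = (4,7) ∈ E(G2) ✓
  (5,9) → (φ(5),φ(9)) = (3,7) ∈ E(G2) ✓
  (5,10) → (φ(5),φ(10)) = (7,11) ∈ E(G2) ✓
  (5,11) → (φ(5),φ(11)) = (1,7) ∈ E(G2) ✓
  (6,7) → (φ(6),φ(7)) = (2,10) ∈ E(G2) ✓
  (6,10) → (φ(6),φ(10)) = (2,11) ∈ E(G2) ✓
  (7,8) → (φ(7),φ(8)) = (4,10) ∈ E(G2) ✓
  (7,10) → (φ(7),φ(10)) = (10,11) ∈ E(G2) ✓
  (8,9) → (φ(8),φ(9)) = (3,4) ∈ E(G2) ✓
  (8,11) → (φ(8),φ(11)) = (1,4) ∈ E(G2) ✓
  (9,10) → (φ(9),φ(10)) = (3,11) ∈ E(G2) ✓
  (9,11) → (φ(9),φ(11)) = (1,3) ∈ E(G2) ✓
All 34 edges of G1 map to edges of G2, and |E(G1)| = |E(G2)| = 34, so φ is a bijection on edges as well as vertices. Hence G1 ≅ G2.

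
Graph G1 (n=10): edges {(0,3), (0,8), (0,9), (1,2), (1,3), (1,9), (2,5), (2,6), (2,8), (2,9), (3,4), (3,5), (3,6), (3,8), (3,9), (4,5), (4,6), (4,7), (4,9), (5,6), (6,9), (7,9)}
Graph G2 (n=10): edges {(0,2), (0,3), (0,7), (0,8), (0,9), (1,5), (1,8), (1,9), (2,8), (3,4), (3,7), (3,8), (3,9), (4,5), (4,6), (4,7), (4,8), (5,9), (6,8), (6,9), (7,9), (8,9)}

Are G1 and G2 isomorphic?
Yes, isomorphic

The graphs are isomorphic.
One valid mapping φ: V(G1) → V(G2): 0→1, 1→6, 2→4, 3→9, 4→0, 5→7, 6→3, 7→2, 8→5, 9→8

Verify φ preserves adjacency — for each edge of G1, its image is an edge of G2:
  (0,3) → (φ(0),φ(3)) = (1,9) ∈ E(G2) ✓
  (0,8) → (φ(0),φ(8)) = (1,5) ∈ E(G2) ✓
  (0,9) → (φ(0),φ(9)) = (1,8) ∈ E(G2) ✓
  (1,2) → (φ(1),φ(2)) = (4,6) ∈ E(G2) ✓
  (1,3) → (φ(1),φ(3)) = (6,9) ∈ E(G2) ✓
  (1,9) → (φ(1),φ(9)) = (6,8) ∈ E(G2) ✓
  (2,5) → (φ(2),φ(5)) = (4,7) ∈ E(G2) ✓
  (2,6) → (φ(2),φ(6)) = (3,4) ∈ E(G2) ✓
  (2,8) → (φ(2),φ(8)) = (4,5) ∈ E(G2) ✓
  (2,9) → (φ(2),φ(9)) = (4,8) ∈ E(G2) ✓
  (3,4) → (φ(3),φ(4)) = (0,9) ∈ E(G2) ✓
  (3,5) → (φ(3),φ(5)) = (7,9) ∈ E(G2) ✓
  (3,6) → (φ(3),φ(6)) = (3,9) ∈ E(G2) ✓
  (3,8) → (φ(3),φ(8)) = (5,9) ∈ E(G2) ✓
  (3,9) → (φ(3),φ(9)) = (8,9) ∈ E(G2) ✓
  (4,5) → (φ(4),φ(5)) = (0,7) ∈ E(G2) ✓
  (4,6) → (φ(4),φ(6)) = (0,3) ∈ E(G2) ✓
  (4,7) → (φ(4),φ(7)) = (0,2) ∈ E(G2) ✓
  (4,9) → (φ(4),φ(9)) = (0,8) ∈ E(G2) ✓
  (5,6) → (φ(5),φ(6)) = (3,7) ∈ E(G2) ✓
  (6,9) → (φ(6),φ(9)) = (3,8) ∈ E(G2) ✓
  (7,9) → (φ(7),φ(9)) = (2,8) ∈ E(G2) ✓
All 22 edges of G1 map to edges of G2, and |E(G1)| = |E(G2)| = 22, so φ is a bijection on edges as well as vertices. Hence G1 ≅ G2.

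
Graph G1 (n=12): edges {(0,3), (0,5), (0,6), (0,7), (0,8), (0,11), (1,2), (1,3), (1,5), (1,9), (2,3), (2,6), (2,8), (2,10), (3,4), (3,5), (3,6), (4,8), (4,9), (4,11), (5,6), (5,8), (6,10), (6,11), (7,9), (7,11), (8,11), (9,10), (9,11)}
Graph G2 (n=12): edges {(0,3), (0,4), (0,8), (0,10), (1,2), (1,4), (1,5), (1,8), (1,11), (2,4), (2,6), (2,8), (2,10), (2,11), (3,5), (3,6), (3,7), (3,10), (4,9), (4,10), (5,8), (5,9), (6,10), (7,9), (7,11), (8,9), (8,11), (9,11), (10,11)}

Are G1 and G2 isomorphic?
Yes, isomorphic

The graphs are isomorphic.
One valid mapping φ: V(G1) → V(G2): 0→2, 1→5, 2→9, 3→8, 4→0, 5→1, 6→11, 7→6, 8→4, 9→3, 10→7, 11→10

Verify φ preserves adjacency — for each edge of G1, its image is an edge of G2:
  (0,3) → (φ(0),φ(3)) = (2,8) ∈ E(G2) ✓
  (0,5) → (φ(0),φ(5)) = (1,2) ∈ E(G2) ✓
  (0,6) → (φ(0),φ(6)) = (2,11) ∈ E(G2) ✓
  (0,7) → (φ(0),φ(7)) = (2,6) ∈ E(G2) ✓
  (0,8) → (φ(0),φ(8)) = (2,4) ∈ E(G2) ✓
  (0,11) → (φ(0),φ(11)) = (2,10) ∈ E(G2) ✓
  (1,2) → (φ(1),φ(2)) = (5,9) ∈ E(G2) ✓
  (1,3) → (φ(1),φ(3)) = (5,8) ∈ E(G2) ✓
  (1,5) → (φ(1),φ(5)) = (1,5) ∈ E(G2) ✓
  (1,9) → (φ(1),φ(9)) = (3,5) ∈ E(G2) ✓
  (2,3) → (φ(2),φ(3)) = (8,9) ∈ E(G2) ✓
  (2,6) → (φ(2),φ(6)) = (9,11) ∈ E(G2) ✓
  (2,8) → (φ(2),φ(8)) = (4,9) ∈ E(G2) ✓
  (2,10) → (φ(2),φ(10)) = (7,9) ∈ E(G2) ✓
  (3,4) → (φ(3),φ(4)) = (0,8) ∈ E(G2) ✓
  (3,5) → (φ(3),φ(5)) = (1,8) ∈ E(G2) ✓
  (3,6) → (φ(3),φ(6)) = (8,11) ∈ E(G2) ✓
  (4,8) → (φ(4),φ(8)) = (0,4) ∈ E(G2) ✓
  (4,9) → (φ(4),φ(9)) = (0,3) ∈ E(G2) ✓
  (4,11) → (φ(4),φ(11)) = (0,10) ∈ E(G2) ✓
  (5,6) → (φ(5),φ(6)) = (1,11) ∈ E(G2) ✓
  (5,8) → (φ(5),φ(8)) = (1,4) ∈ E(G2) ✓
  (6,10) → (φ(6),φ(10)) = (7,11) ∈ E(G2) ✓
  (6,11) → (φ(6),φ(11)) = (10,11) ∈ E(G2) ✓
  (7,9) → (φ(7),φ(9)) = (3,6) ∈ E(G2) ✓
  (7,11) → (φ(7),φ(11)) = (6,10) ∈ E(G2) ✓
  (8,11) → (φ(8),φ(11)) = (4,10) ∈ E(G2) ✓
  (9,10) → (φ(9),φ(10)) = (3,7) ∈ E(G2) ✓
  (9,11) → (φ(9),φ(11)) = (3,10) ∈ E(G2) ✓
All 29 edges of G1 map to edges of G2, and |E(G1)| = |E(G2)| = 29, so φ is a bijection on edges as well as vertices. Hence G1 ≅ G2.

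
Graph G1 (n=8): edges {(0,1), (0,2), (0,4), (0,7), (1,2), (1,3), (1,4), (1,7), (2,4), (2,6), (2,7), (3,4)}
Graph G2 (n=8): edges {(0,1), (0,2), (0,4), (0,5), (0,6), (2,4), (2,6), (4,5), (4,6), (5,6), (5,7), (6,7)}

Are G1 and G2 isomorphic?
Yes, isomorphic

The graphs are isomorphic.
One valid mapping φ: V(G1) → V(G2): 0→4, 1→6, 2→0, 3→7, 4→5, 5→3, 6→1, 7→2

Verify φ preserves adjacency — for each edge of G1, its image is an edge of G2:
  (0,1) → (φ(0),φ(1)) = (4,6) ∈ E(G2) ✓
  (0,2) → (φ(0),φ(2)) = (0,4) ∈ E(G2) ✓
  (0,4) → (φ(0),φ(4)) = (4,5) ∈ E(G2) ✓
  (0,7) → (φ(0),φ(7)) = (2,4) ∈ E(G2) ✓
  (1,2) → (φ(1),φ(2)) = (0,6) ∈ E(G2) ✓
  (1,3) → (φ(1),φ(3)) = (6,7) ∈ E(G2) ✓
  (1,4) → (φ(1),φ(4)) = (5,6) ∈ E(G2) ✓
  (1,7) → (φ(1),φ(7)) = (2,6) ∈ E(G2) ✓
  (2,4) → (φ(2),φ(4)) = (0,5) ∈ E(G2) ✓
  (2,6) → (φ(2),φ(6)) = (0,1) ∈ E(G2) ✓
  (2,7) → (φ(2),φ(7)) = (0,2) ∈ E(G2) ✓
  (3,4) → (φ(3),φ(4)) = (5,7) ∈ E(G2) ✓
All 12 edges of G1 map to edges of G2, and |E(G1)| = |E(G2)| = 12, so φ is a bijection on edges as well as vertices. Hence G1 ≅ G2.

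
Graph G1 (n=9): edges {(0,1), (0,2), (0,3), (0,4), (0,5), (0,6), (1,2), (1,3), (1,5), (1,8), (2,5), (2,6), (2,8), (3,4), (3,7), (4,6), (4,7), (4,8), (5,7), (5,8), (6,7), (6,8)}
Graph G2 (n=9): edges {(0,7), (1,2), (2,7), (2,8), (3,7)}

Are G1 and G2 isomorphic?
No, not isomorphic

The graphs are NOT isomorphic.

Connected components of G1: 1 component(s) with vertex sets [[0, 1, 2, 3, 4, 5, 6, 7, 8]], sizes [9].
Connected components of G2: 4 component(s) with vertex sets [[4], [5], [6], [0, 1, 2, 3, 7, 8]], sizes [1, 1, 1, 6].
The number of connected components (and the multiset of component sizes) is an isomorphism invariant — an isomorphism maps each component of G1 bijectively onto a component of G2. Since G1 has 1 component(s) and G2 has 4, they cannot be isomorphic.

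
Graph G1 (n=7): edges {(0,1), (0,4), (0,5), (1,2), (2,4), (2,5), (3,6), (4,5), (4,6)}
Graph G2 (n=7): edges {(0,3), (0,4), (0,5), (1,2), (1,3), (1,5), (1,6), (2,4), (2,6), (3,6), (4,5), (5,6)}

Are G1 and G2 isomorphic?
No, not isomorphic

The graphs are NOT isomorphic.

Counting triangles (3-cliques): G1 has 2, G2 has 4.
Triangle count is an isomorphism invariant, so differing triangle counts rule out isomorphism.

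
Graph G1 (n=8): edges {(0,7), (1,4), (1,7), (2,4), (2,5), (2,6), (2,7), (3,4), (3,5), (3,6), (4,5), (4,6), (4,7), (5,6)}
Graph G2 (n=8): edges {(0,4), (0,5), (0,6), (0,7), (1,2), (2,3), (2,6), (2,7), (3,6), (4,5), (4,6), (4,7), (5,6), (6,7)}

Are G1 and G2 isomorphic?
Yes, isomorphic

The graphs are isomorphic.
One valid mapping φ: V(G1) → V(G2): 0→1, 1→3, 2→7, 3→5, 4→6, 5→0, 6→4, 7→2

Verify φ preserves adjacency — for each edge of G1, its image is an edge of G2:
  (0,7) → (φ(0),φ(7)) = (1,2) ∈ E(G2) ✓
  (1,4) → (φ(1),φ(4)) = (3,6) ∈ E(G2) ✓
  (1,7) → (φ(1),φ(7)) = (2,3) ∈ E(G2) ✓
  (2,4) → (φ(2),φ(4)) = (6,7) ∈ E(G2) ✓
  (2,5) → (φ(2),φ(5)) = (0,7) ∈ E(G2) ✓
  (2,6) → (φ(2),φ(6)) = (4,7) ∈ E(G2) ✓
  (2,7) → (φ(2),φ(7)) = (2,7) ∈ E(G2) ✓
  (3,4) → (φ(3),φ(4)) = (5,6) ∈ E(G2) ✓
  (3,5) → (φ(3),φ(5)) = (0,5) ∈ E(G2) ✓
  (3,6) → (φ(3),φ(6)) = (4,5) ∈ E(G2) ✓
  (4,5) → (φ(4),φ(5)) = (0,6) ∈ E(G2) ✓
  (4,6) → (φ(4),φ(6)) = (4,6) ∈ E(G2) ✓
  (4,7) → (φ(4),φ(7)) = (2,6) ∈ E(G2) ✓
  (5,6) → (φ(5),φ(6)) = (0,4) ∈ E(G2) ✓
All 14 edges of G1 map to edges of G2, and |E(G1)| = |E(G2)| = 14, so φ is a bijection on edges as well as vertices. Hence G1 ≅ G2.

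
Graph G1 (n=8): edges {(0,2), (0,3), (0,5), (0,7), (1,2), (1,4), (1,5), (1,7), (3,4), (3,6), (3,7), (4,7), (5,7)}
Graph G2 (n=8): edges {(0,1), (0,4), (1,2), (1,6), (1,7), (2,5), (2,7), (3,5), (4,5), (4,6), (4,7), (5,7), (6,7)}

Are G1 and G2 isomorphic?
Yes, isomorphic

The graphs are isomorphic.
One valid mapping φ: V(G1) → V(G2): 0→4, 1→1, 2→0, 3→5, 4→2, 5→6, 6→3, 7→7

Verify φ preserves adjacency — for each edge of G1, its image is an edge of G2:
  (0,2) → (φ(0),φ(2)) = (0,4) ∈ E(G2) ✓
  (0,3) → (φ(0),φ(3)) = (4,5) ∈ E(G2) ✓
  (0,5) → (φ(0),φ(5)) = (4,6) ∈ E(G2) ✓
  (0,7) → (φ(0),φ(7)) = (4,7) ∈ E(G2) ✓
  (1,2) → (φ(1),φ(2)) = (0,1) ∈ E(G2) ✓
  (1,4) → (φ(1),φ(4)) = (1,2) ∈ E(G2) ✓
  (1,5) → (φ(1),φ(5)) = (1,6) ∈ E(G2) ✓
  (1,7) → (φ(1),φ(7)) = (1,7) ∈ E(G2) ✓
  (3,4) → (φ(3),φ(4)) = (2,5) ∈ E(G2) ✓
  (3,6) → (φ(3),φ(6)) = (3,5) ∈ E(G2) ✓
  (3,7) → (φ(3),φ(7)) = (5,7) ∈ E(G2) ✓
  (4,7) → (φ(4),φ(7)) = (2,7) ∈ E(G2) ✓
  (5,7) → (φ(5),φ(7)) = (6,7) ∈ E(G2) ✓
All 13 edges of G1 map to edges of G2, and |E(G1)| = |E(G2)| = 13, so φ is a bijection on edges as well as vertices. Hence G1 ≅ G2.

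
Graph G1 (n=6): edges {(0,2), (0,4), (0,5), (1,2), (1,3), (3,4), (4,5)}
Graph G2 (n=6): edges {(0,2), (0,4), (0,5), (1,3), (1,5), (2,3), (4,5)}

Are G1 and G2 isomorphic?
Yes, isomorphic

The graphs are isomorphic.
One valid mapping φ: V(G1) → V(G2): 0→5, 1→3, 2→1, 3→2, 4→0, 5→4

Verify φ preserves adjacency — for each edge of G1, its image is an edge of G2:
  (0,2) → (φ(0),φ(2)) = (1,5) ∈ E(G2) ✓
  (0,4) → (φ(0),φ(4)) = (0,5) ∈ E(G2) ✓
  (0,5) → (φ(0),φ(5)) = (4,5) ∈ E(G2) ✓
  (1,2) → (φ(1),φ(2)) = (1,3) ∈ E(G2) ✓
  (1,3) → (φ(1),φ(3)) = (2,3) ∈ E(G2) ✓
  (3,4) → (φ(3),φ(4)) = (0,2) ∈ E(G2) ✓
  (4,5) → (φ(4),φ(5)) = (0,4) ∈ E(G2) ✓
All 7 edges of G1 map to edges of G2, and |E(G1)| = |E(G2)| = 7, so φ is a bijection on edges as well as vertices. Hence G1 ≅ G2.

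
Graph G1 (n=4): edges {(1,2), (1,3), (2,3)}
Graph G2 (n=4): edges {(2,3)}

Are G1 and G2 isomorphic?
No, not isomorphic

The graphs are NOT isomorphic.

Counting edges: G1 has 3 edge(s); G2 has 1 edge(s).
Edge count is an isomorphism invariant (a bijection on vertices induces a bijection on edges), so differing edge counts rule out isomorphism.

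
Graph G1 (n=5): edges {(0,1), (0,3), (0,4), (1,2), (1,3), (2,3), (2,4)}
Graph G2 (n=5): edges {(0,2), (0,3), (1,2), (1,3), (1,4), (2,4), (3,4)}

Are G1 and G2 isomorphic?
Yes, isomorphic

The graphs are isomorphic.
One valid mapping φ: V(G1) → V(G2): 0→3, 1→4, 2→2, 3→1, 4→0

Verify φ preserves adjacency — for each edge of G1, its image is an edge of G2:
  (0,1) → (φ(0),φ(1)) = (3,4) ∈ E(G2) ✓
  (0,3) → (φ(0),φ(3)) = (1,3) ∈ E(G2) ✓
  (0,4) → (φ(0),φ(4)) = (0,3) ∈ E(G2) ✓
  (1,2) → (φ(1),φ(2)) = (2,4) ∈ E(G2) ✓
  (1,3) → (φ(1),φ(3)) = (1,4) ∈ E(G2) ✓
  (2,3) → (φ(2),φ(3)) = (1,2) ∈ E(G2) ✓
  (2,4) → (φ(2),φ(4)) = (0,2) ∈ E(G2) ✓
All 7 edges of G1 map to edges of G2, and |E(G1)| = |E(G2)| = 7, so φ is a bijection on edges as well as vertices. Hence G1 ≅ G2.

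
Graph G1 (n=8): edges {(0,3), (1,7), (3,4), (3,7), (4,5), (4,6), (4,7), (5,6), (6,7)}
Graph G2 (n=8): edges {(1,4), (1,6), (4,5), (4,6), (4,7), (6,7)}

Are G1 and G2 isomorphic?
No, not isomorphic

The graphs are NOT isomorphic.

Connected components of G1: 2 component(s) with vertex sets [[2], [0, 1, 3, 4, 5, 6, 7]], sizes [1, 7].
Connected components of G2: 4 component(s) with vertex sets [[0], [2], [3], [1, 4, 5, 6, 7]], sizes [1, 1, 1, 5].
The number of connected components (and the multiset of component sizes) is an isomorphism invariant — an isomorphism maps each component of G1 bijectively onto a component of G2. Since G1 has 2 component(s) and G2 has 4, they cannot be isomorphic.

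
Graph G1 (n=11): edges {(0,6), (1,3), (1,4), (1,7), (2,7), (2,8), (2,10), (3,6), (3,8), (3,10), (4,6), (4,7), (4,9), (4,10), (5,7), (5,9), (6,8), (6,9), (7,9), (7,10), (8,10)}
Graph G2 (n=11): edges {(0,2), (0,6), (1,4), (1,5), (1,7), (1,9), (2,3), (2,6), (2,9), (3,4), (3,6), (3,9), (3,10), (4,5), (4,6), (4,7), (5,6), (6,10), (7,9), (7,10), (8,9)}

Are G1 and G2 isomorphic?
Yes, isomorphic

The graphs are isomorphic.
One valid mapping φ: V(G1) → V(G2): 0→8, 1→10, 2→5, 3→7, 4→3, 5→0, 6→9, 7→6, 8→1, 9→2, 10→4

Verify φ preserves adjacency — for each edge of G1, its image is an edge of G2:
  (0,6) → (φ(0),φ(6)) = (8,9) ∈ E(G2) ✓
  (1,3) → (φ(1),φ(3)) = (7,10) ∈ E(G2) ✓
  (1,4) → (φ(1),φ(4)) = (3,10) ∈ E(G2) ✓
  (1,7) → (φ(1),φ(7)) = (6,10) ∈ E(G2) ✓
  (2,7) → (φ(2),φ(7)) = (5,6) ∈ E(G2) ✓
  (2,8) → (φ(2),φ(8)) = (1,5) ∈ E(G2) ✓
  (2,10) → (φ(2),φ(10)) = (4,5) ∈ E(G2) ✓
  (3,6) → (φ(3),φ(6)) = (7,9) ∈ E(G2) ✓
  (3,8) → (φ(3),φ(8)) = (1,7) ∈ E(G2) ✓
  (3,10) → (φ(3),φ(10)) = (4,7) ∈ E(G2) ✓
  (4,6) → (φ(4),φ(6)) = (3,9) ∈ E(G2) ✓
  (4,7) → (φ(4),φ(7)) = (3,6) ∈ E(G2) ✓
  (4,9) → (φ(4),φ(9)) = (2,3) ∈ E(G2) ✓
  (4,10) → (φ(4),φ(10)) = (3,4) ∈ E(G2) ✓
  (5,7) → (φ(5),φ(7)) = (0,6) ∈ E(G2) ✓
  (5,9) → (φ(5),φ(9)) = (0,2) ∈ E(G2) ✓
  (6,8) → (φ(6),φ(8)) = (1,9) ∈ E(G2) ✓
  (6,9) → (φ(6),φ(9)) = (2,9) ∈ E(G2) ✓
  (7,9) → (φ(7),φ(9)) = (2,6) ∈ E(G2) ✓
  (7,10) → (φ(7),φ(10)) = (4,6) ∈ E(G2) ✓
  (8,10) → (φ(8),φ(10)) = (1,4) ∈ E(G2) ✓
All 21 edges of G1 map to edges of G2, and |E(G1)| = |E(G2)| = 21, so φ is a bijection on edges as well as vertices. Hence G1 ≅ G2.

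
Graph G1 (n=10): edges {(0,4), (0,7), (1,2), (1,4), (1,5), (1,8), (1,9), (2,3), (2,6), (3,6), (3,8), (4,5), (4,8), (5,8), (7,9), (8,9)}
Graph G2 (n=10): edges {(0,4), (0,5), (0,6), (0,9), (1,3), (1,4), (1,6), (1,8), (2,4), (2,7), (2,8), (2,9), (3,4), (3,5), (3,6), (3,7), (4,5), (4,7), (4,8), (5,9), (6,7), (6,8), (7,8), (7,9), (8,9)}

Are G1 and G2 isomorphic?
No, not isomorphic

The graphs are NOT isomorphic.

Degrees in G1: deg(0)=2, deg(1)=5, deg(2)=3, deg(3)=3, deg(4)=4, deg(5)=3, deg(6)=2, deg(7)=2, deg(8)=5, deg(9)=3.
Sorted degree sequence of G1: [5, 5, 4, 3, 3, 3, 3, 2, 2, 2].
Degrees in G2: deg(0)=4, deg(1)=4, deg(2)=4, deg(3)=5, deg(4)=7, deg(5)=4, deg(6)=5, deg(7)=6, deg(8)=6, deg(9)=5.
Sorted degree sequence of G2: [7, 6, 6, 5, 5, 5, 4, 4, 4, 4].
The (sorted) degree sequence is an isomorphism invariant, so since G1 and G2 have different degree sequences they cannot be isomorphic.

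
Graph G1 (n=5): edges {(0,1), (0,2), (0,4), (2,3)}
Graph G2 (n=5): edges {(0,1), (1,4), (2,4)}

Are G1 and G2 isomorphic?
No, not isomorphic

The graphs are NOT isomorphic.

Degrees in G1: deg(0)=3, deg(1)=1, deg(2)=2, deg(3)=1, deg(4)=1.
Sorted degree sequence of G1: [3, 2, 1, 1, 1].
Degrees in G2: deg(0)=1, deg(1)=2, deg(2)=1, deg(3)=0, deg(4)=2.
Sorted degree sequence of G2: [2, 2, 1, 1, 0].
The (sorted) degree sequence is an isomorphism invariant, so since G1 and G2 have different degree sequences they cannot be isomorphic.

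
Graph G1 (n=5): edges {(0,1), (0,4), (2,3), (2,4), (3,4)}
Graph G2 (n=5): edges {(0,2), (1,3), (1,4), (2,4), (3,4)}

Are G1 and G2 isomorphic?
Yes, isomorphic

The graphs are isomorphic.
One valid mapping φ: V(G1) → V(G2): 0→2, 1→0, 2→1, 3→3, 4→4

Verify φ preserves adjacency — for each edge of G1, its image is an edge of G2:
  (0,1) → (φ(0),φ(1)) = (0,2) ∈ E(G2) ✓
  (0,4) → (φ(0),φ(4)) = (2,4) ∈ E(G2) ✓
  (2,3) → (φ(2),φ(3)) = (1,3) ∈ E(G2) ✓
  (2,4) → (φ(2),φ(4)) = (1,4) ∈ E(G2) ✓
  (3,4) → (φ(3),φ(4)) = (3,4) ∈ E(G2) ✓
All 5 edges of G1 map to edges of G2, and |E(G1)| = |E(G2)| = 5, so φ is a bijection on edges as well as vertices. Hence G1 ≅ G2.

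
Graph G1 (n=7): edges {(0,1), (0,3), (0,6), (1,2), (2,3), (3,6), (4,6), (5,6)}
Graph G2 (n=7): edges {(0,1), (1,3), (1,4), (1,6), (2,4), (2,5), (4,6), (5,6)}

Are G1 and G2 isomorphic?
Yes, isomorphic

The graphs are isomorphic.
One valid mapping φ: V(G1) → V(G2): 0→4, 1→2, 2→5, 3→6, 4→3, 5→0, 6→1

Verify φ preserves adjacency — for each edge of G1, its image is an edge of G2:
  (0,1) → (φ(0),φ(1)) = (2,4) ∈ E(G2) ✓
  (0,3) → (φ(0),φ(3)) = (4,6) ∈ E(G2) ✓
  (0,6) → (φ(0),φ(6)) = (1,4) ∈ E(G2) ✓
  (1,2) → (φ(1),φ(2)) = (2,5) ∈ E(G2) ✓
  (2,3) → (φ(2),φ(3)) = (5,6) ∈ E(G2) ✓
  (3,6) → (φ(3),φ(6)) = (1,6) ∈ E(G2) ✓
  (4,6) → (φ(4),φ(6)) = (1,3) ∈ E(G2) ✓
  (5,6) → (φ(5),φ(6)) = (0,1) ∈ E(G2) ✓
All 8 edges of G1 map to edges of G2, and |E(G1)| = |E(G2)| = 8, so φ is a bijection on edges as well as vertices. Hence G1 ≅ G2.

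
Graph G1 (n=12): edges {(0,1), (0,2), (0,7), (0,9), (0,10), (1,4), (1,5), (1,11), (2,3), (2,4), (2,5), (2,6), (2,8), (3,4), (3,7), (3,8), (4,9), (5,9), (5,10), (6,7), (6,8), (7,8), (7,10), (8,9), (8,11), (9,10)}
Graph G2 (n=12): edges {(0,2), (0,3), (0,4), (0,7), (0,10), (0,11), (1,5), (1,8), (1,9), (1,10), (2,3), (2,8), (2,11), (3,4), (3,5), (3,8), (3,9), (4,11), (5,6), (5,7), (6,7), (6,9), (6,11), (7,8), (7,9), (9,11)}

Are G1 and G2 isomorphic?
Yes, isomorphic

The graphs are isomorphic.
One valid mapping φ: V(G1) → V(G2): 0→9, 1→1, 2→3, 3→2, 4→8, 5→5, 6→4, 7→11, 8→0, 9→7, 10→6, 11→10

Verify φ preserves adjacency — for each edge of G1, its image is an edge of G2:
  (0,1) → (φ(0),φ(1)) = (1,9) ∈ E(G2) ✓
  (0,2) → (φ(0),φ(2)) = (3,9) ∈ E(G2) ✓
  (0,7) → (φ(0),φ(7)) = (9,11) ∈ E(G2) ✓
  (0,9) → (φ(0),φ(9)) = (7,9) ∈ E(G2) ✓
  (0,10) → (φ(0),φ(10)) = (6,9) ∈ E(G2) ✓
  (1,4) → (φ(1),φ(4)) = (1,8) ∈ E(G2) ✓
  (1,5) → (φ(1),φ(5)) = (1,5) ∈ E(G2) ✓
  (1,11) → (φ(1),φ(11)) = (1,10) ∈ E(G2) ✓
  (2,3) → (φ(2),φ(3)) = (2,3) ∈ E(G2) ✓
  (2,4) → (φ(2),φ(4)) = (3,8) ∈ E(G2) ✓
  (2,5) → (φ(2),φ(5)) = (3,5) ∈ E(G2) ✓
  (2,6) → (φ(2),φ(6)) = (3,4) ∈ E(G2) ✓
  (2,8) → (φ(2),φ(8)) = (0,3) ∈ E(G2) ✓
  (3,4) → (φ(3),φ(4)) = (2,8) ∈ E(G2) ✓
  (3,7) → (φ(3),φ(7)) = (2,11) ∈ E(G2) ✓
  (3,8) → (φ(3),φ(8)) = (0,2) ∈ E(G2) ✓
  (4,9) → (φ(4),φ(9)) = (7,8) ∈ E(G2) ✓
  (5,9) → (φ(5),φ(9)) = (5,7) ∈ E(G2) ✓
  (5,10) → (φ(5),φ(10)) = (5,6) ∈ E(G2) ✓
  (6,7) → (φ(6),φ(7)) = (4,11) ∈ E(G2) ✓
  (6,8) → (φ(6),φ(8)) = (0,4) ∈ E(G2) ✓
  (7,8) → (φ(7),φ(8)) = (0,11) ∈ E(G2) ✓
  (7,10) → (φ(7),φ(10)) = (6,11) ∈ E(G2) ✓
  (8,9) → (φ(8),φ(9)) = (0,7) ∈ E(G2) ✓
  (8,11) → (φ(8),φ(11)) = (0,10) ∈ E(G2) ✓
  (9,10) → (φ(9),φ(10)) = (6,7) ∈ E(G2) ✓
All 26 edges of G1 map to edges of G2, and |E(G1)| = |E(G2)| = 26, so φ is a bijection on edges as well as vertices. Hence G1 ≅ G2.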